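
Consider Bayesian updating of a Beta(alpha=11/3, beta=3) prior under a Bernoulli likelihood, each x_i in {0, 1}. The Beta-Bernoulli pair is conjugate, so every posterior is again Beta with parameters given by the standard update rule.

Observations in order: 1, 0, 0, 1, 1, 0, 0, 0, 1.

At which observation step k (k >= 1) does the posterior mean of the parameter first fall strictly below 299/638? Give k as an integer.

obs 1: x=1 → posterior Beta(14/3, 3)
obs 2: x=0 → posterior Beta(14/3, 4)
obs 3: x=0 → posterior Beta(14/3, 5)
obs 4: x=1 → posterior Beta(17/3, 5)
obs 5: x=1 → posterior Beta(20/3, 5)
obs 6: x=0 → posterior Beta(20/3, 6)
obs 7: x=0 → posterior Beta(20/3, 7)
obs 8: x=0 → posterior Beta(20/3, 8)
obs 9: x=1 → posterior Beta(23/3, 8)

k = 8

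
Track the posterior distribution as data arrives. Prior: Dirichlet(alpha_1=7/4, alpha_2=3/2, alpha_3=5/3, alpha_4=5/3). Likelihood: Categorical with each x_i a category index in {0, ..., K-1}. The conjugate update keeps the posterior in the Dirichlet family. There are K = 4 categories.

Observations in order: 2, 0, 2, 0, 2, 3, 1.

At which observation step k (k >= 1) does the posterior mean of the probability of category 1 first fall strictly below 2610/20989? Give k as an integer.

obs 1: x=2 → posterior Dirichlet(7/4, 3/2, 8/3, 5/3)
obs 2: x=0 → posterior Dirichlet(11/4, 3/2, 8/3, 5/3)
obs 3: x=2 → posterior Dirichlet(11/4, 3/2, 11/3, 5/3)
obs 4: x=0 → posterior Dirichlet(15/4, 3/2, 11/3, 5/3)
obs 5: x=2 → posterior Dirichlet(15/4, 3/2, 14/3, 5/3)
obs 6: x=3 → posterior Dirichlet(15/4, 3/2, 14/3, 8/3)
obs 7: x=1 → posterior Dirichlet(15/4, 5/2, 14/3, 8/3)

k = 6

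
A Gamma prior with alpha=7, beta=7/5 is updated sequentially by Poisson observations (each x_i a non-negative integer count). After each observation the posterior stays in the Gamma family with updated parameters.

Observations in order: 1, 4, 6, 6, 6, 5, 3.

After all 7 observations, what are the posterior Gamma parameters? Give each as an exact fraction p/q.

alpha=38, beta=42/5

obs 1: x=1 → posterior Gamma(8, 12/5)
obs 2: x=4 → posterior Gamma(12, 17/5)
obs 3: x=6 → posterior Gamma(18, 22/5)
obs 4: x=6 → posterior Gamma(24, 27/5)
obs 5: x=6 → posterior Gamma(30, 32/5)
obs 6: x=5 → posterior Gamma(35, 37/5)
obs 7: x=3 → posterior Gamma(38, 42/5)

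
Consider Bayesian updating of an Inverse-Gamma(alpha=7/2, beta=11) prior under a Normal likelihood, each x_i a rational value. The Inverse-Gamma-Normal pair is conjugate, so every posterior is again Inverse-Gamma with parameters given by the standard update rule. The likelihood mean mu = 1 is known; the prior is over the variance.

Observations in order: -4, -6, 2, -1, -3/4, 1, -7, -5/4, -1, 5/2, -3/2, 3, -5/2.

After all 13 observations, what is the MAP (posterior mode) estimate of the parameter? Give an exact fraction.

1615/176

obs 1: x=-4 → posterior Inverse-Gamma(4, 47/2)
obs 2: x=-6 → posterior Inverse-Gamma(9/2, 48)
obs 3: x=2 → posterior Inverse-Gamma(5, 97/2)
obs 4: x=-1 → posterior Inverse-Gamma(11/2, 101/2)
obs 5: x=-3/4 → posterior Inverse-Gamma(6, 1665/32)
obs 6: x=1 → posterior Inverse-Gamma(13/2, 1665/32)
obs 7: x=-7 → posterior Inverse-Gamma(7, 2689/32)
obs 8: x=-5/4 → posterior Inverse-Gamma(15/2, 1385/16)
obs 9: x=-1 → posterior Inverse-Gamma(8, 1417/16)
obs 10: x=5/2 → posterior Inverse-Gamma(17/2, 1435/16)
obs 11: x=-3/2 → posterior Inverse-Gamma(9, 1485/16)
obs 12: x=3 → posterior Inverse-Gamma(19/2, 1517/16)
obs 13: x=-5/2 → posterior Inverse-Gamma(10, 1615/16)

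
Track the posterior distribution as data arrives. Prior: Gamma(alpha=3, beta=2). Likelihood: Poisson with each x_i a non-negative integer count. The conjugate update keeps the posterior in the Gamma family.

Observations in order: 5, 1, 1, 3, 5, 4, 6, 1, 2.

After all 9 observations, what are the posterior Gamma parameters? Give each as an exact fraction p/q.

obs 1: x=5 → posterior Gamma(8, 3)
obs 2: x=1 → posterior Gamma(9, 4)
obs 3: x=1 → posterior Gamma(10, 5)
obs 4: x=3 → posterior Gamma(13, 6)
obs 5: x=5 → posterior Gamma(18, 7)
obs 6: x=4 → posterior Gamma(22, 8)
obs 7: x=6 → posterior Gamma(28, 9)
obs 8: x=1 → posterior Gamma(29, 10)
obs 9: x=2 → posterior Gamma(31, 11)

alpha=31, beta=11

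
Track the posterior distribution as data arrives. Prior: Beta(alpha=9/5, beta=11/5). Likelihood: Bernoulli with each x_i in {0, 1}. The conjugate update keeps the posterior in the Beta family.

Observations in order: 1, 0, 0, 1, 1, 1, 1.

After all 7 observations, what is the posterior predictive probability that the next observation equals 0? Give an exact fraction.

obs 1: x=1 → posterior Beta(14/5, 11/5)
obs 2: x=0 → posterior Beta(14/5, 16/5)
obs 3: x=0 → posterior Beta(14/5, 21/5)
obs 4: x=1 → posterior Beta(19/5, 21/5)
obs 5: x=1 → posterior Beta(24/5, 21/5)
obs 6: x=1 → posterior Beta(29/5, 21/5)
obs 7: x=1 → posterior Beta(34/5, 21/5)

21/55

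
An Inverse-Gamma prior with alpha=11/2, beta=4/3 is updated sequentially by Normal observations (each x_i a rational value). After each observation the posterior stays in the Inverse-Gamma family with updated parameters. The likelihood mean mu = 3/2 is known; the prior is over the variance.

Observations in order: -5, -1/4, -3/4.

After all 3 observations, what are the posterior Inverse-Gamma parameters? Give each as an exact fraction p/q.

alpha=7, beta=1273/48

obs 1: x=-5 → posterior Inverse-Gamma(6, 539/24)
obs 2: x=-1/4 → posterior Inverse-Gamma(13/2, 2303/96)
obs 3: x=-3/4 → posterior Inverse-Gamma(7, 1273/48)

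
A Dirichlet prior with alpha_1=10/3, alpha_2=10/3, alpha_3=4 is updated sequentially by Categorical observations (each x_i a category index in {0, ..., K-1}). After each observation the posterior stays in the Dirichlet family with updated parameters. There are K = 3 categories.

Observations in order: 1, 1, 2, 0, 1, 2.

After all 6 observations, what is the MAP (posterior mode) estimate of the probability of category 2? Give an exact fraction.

obs 1: x=1 → posterior Dirichlet(10/3, 13/3, 4)
obs 2: x=1 → posterior Dirichlet(10/3, 16/3, 4)
obs 3: x=2 → posterior Dirichlet(10/3, 16/3, 5)
obs 4: x=0 → posterior Dirichlet(13/3, 16/3, 5)
obs 5: x=1 → posterior Dirichlet(13/3, 19/3, 5)
obs 6: x=2 → posterior Dirichlet(13/3, 19/3, 6)

15/41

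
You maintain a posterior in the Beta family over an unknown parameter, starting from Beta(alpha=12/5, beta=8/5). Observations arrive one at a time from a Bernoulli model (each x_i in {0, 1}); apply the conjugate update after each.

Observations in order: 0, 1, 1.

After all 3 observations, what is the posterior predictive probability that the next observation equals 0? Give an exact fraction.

13/35

obs 1: x=0 → posterior Beta(12/5, 13/5)
obs 2: x=1 → posterior Beta(17/5, 13/5)
obs 3: x=1 → posterior Beta(22/5, 13/5)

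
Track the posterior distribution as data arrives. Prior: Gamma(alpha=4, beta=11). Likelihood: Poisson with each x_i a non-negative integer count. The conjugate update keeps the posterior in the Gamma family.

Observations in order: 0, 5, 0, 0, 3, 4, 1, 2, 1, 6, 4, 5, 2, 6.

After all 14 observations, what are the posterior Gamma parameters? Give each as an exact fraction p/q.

alpha=43, beta=25

obs 1: x=0 → posterior Gamma(4, 12)
obs 2: x=5 → posterior Gamma(9, 13)
obs 3: x=0 → posterior Gamma(9, 14)
obs 4: x=0 → posterior Gamma(9, 15)
obs 5: x=3 → posterior Gamma(12, 16)
obs 6: x=4 → posterior Gamma(16, 17)
obs 7: x=1 → posterior Gamma(17, 18)
obs 8: x=2 → posterior Gamma(19, 19)
obs 9: x=1 → posterior Gamma(20, 20)
obs 10: x=6 → posterior Gamma(26, 21)
obs 11: x=4 → posterior Gamma(30, 22)
obs 12: x=5 → posterior Gamma(35, 23)
obs 13: x=2 → posterior Gamma(37, 24)
obs 14: x=6 → posterior Gamma(43, 25)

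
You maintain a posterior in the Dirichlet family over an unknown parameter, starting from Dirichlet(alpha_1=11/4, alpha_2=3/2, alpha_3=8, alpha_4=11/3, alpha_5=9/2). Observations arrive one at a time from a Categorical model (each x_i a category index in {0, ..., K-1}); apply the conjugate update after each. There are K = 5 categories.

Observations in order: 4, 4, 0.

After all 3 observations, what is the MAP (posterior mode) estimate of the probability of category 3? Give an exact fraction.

32/221

obs 1: x=4 → posterior Dirichlet(11/4, 3/2, 8, 11/3, 11/2)
obs 2: x=4 → posterior Dirichlet(11/4, 3/2, 8, 11/3, 13/2)
obs 3: x=0 → posterior Dirichlet(15/4, 3/2, 8, 11/3, 13/2)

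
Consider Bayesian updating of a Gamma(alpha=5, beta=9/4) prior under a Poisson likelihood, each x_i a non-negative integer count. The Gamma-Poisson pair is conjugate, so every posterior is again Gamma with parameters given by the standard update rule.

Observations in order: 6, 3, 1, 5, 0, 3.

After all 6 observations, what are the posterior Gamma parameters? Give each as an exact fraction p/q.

alpha=23, beta=33/4

obs 1: x=6 → posterior Gamma(11, 13/4)
obs 2: x=3 → posterior Gamma(14, 17/4)
obs 3: x=1 → posterior Gamma(15, 21/4)
obs 4: x=5 → posterior Gamma(20, 25/4)
obs 5: x=0 → posterior Gamma(20, 29/4)
obs 6: x=3 → posterior Gamma(23, 33/4)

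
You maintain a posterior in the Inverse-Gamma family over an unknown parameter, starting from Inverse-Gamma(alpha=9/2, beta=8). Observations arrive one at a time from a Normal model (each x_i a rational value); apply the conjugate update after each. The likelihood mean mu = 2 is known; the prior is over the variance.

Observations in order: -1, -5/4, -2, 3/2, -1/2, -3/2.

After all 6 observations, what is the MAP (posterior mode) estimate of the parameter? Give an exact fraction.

obs 1: x=-1 → posterior Inverse-Gamma(5, 25/2)
obs 2: x=-5/4 → posterior Inverse-Gamma(11/2, 569/32)
obs 3: x=-2 → posterior Inverse-Gamma(6, 825/32)
obs 4: x=3/2 → posterior Inverse-Gamma(13/2, 829/32)
obs 5: x=-1/2 → posterior Inverse-Gamma(7, 929/32)
obs 6: x=-3/2 → posterior Inverse-Gamma(15/2, 1125/32)

1125/272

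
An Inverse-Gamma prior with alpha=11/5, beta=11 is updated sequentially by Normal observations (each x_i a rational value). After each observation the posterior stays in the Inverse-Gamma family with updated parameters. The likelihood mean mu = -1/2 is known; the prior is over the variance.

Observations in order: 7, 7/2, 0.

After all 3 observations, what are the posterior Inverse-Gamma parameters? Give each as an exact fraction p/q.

alpha=37/10, beta=189/4

obs 1: x=7 → posterior Inverse-Gamma(27/10, 313/8)
obs 2: x=7/2 → posterior Inverse-Gamma(16/5, 377/8)
obs 3: x=0 → posterior Inverse-Gamma(37/10, 189/4)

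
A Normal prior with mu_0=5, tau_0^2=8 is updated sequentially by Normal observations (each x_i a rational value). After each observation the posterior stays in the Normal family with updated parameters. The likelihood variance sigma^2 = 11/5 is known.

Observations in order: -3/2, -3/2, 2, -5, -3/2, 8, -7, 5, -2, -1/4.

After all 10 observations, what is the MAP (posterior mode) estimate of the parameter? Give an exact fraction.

obs 1: x=-3/2 → posterior Normal(-5/51, 88/51)
obs 2: x=-3/2 → posterior Normal(-5/7, 88/91)
obs 3: x=2 → posterior Normal(15/131, 88/131)
obs 4: x=-5 → posterior Normal(-185/171, 88/171)
obs 5: x=-3/2 → posterior Normal(-245/211, 88/211)
obs 6: x=8 → posterior Normal(75/251, 88/251)
obs 7: x=-7 → posterior Normal(-205/291, 88/291)
obs 8: x=5 → posterior Normal(-5/331, 88/331)
obs 9: x=-2 → posterior Normal(-85/371, 88/371)
obs 10: x=-1/4 → posterior Normal(-95/411, 88/411)

-95/411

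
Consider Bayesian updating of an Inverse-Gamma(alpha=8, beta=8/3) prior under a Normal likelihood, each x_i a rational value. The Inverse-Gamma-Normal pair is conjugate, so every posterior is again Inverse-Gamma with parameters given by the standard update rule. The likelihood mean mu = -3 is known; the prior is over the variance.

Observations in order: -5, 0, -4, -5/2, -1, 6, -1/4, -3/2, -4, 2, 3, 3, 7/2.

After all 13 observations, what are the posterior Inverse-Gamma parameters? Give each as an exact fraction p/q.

obs 1: x=-5 → posterior Inverse-Gamma(17/2, 14/3)
obs 2: x=0 → posterior Inverse-Gamma(9, 55/6)
obs 3: x=-4 → posterior Inverse-Gamma(19/2, 29/3)
obs 4: x=-5/2 → posterior Inverse-Gamma(10, 235/24)
obs 5: x=-1 → posterior Inverse-Gamma(21/2, 283/24)
obs 6: x=6 → posterior Inverse-Gamma(11, 1255/24)
obs 7: x=-1/4 → posterior Inverse-Gamma(23/2, 5383/96)
obs 8: x=-3/2 → posterior Inverse-Gamma(12, 5491/96)
obs 9: x=-4 → posterior Inverse-Gamma(25/2, 5539/96)
obs 10: x=2 → posterior Inverse-Gamma(13, 6739/96)
obs 11: x=3 → posterior Inverse-Gamma(27/2, 8467/96)
obs 12: x=3 → posterior Inverse-Gamma(14, 10195/96)
obs 13: x=7/2 → posterior Inverse-Gamma(29/2, 12223/96)

alpha=29/2, beta=12223/96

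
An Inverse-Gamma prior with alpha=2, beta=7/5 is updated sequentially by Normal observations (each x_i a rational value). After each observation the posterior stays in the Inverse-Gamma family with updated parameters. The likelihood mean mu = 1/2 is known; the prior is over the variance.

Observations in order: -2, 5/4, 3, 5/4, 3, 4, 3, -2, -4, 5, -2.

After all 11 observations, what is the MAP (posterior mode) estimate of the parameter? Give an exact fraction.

3767/680

obs 1: x=-2 → posterior Inverse-Gamma(5/2, 181/40)
obs 2: x=5/4 → posterior Inverse-Gamma(3, 769/160)
obs 3: x=3 → posterior Inverse-Gamma(7/2, 1269/160)
obs 4: x=5/4 → posterior Inverse-Gamma(4, 657/80)
obs 5: x=3 → posterior Inverse-Gamma(9/2, 907/80)
obs 6: x=4 → posterior Inverse-Gamma(5, 1397/80)
obs 7: x=3 → posterior Inverse-Gamma(11/2, 1647/80)
obs 8: x=-2 → posterior Inverse-Gamma(6, 1897/80)
obs 9: x=-4 → posterior Inverse-Gamma(13/2, 2707/80)
obs 10: x=5 → posterior Inverse-Gamma(7, 3517/80)
obs 11: x=-2 → posterior Inverse-Gamma(15/2, 3767/80)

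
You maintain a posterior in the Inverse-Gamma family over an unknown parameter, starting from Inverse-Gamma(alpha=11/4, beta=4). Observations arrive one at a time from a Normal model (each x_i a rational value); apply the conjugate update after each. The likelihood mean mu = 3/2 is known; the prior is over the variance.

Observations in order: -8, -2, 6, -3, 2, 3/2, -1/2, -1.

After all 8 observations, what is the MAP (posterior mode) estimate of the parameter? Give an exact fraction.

obs 1: x=-8 → posterior Inverse-Gamma(13/4, 393/8)
obs 2: x=-2 → posterior Inverse-Gamma(15/4, 221/4)
obs 3: x=6 → posterior Inverse-Gamma(17/4, 523/8)
obs 4: x=-3 → posterior Inverse-Gamma(19/4, 151/2)
obs 5: x=2 → posterior Inverse-Gamma(21/4, 605/8)
obs 6: x=3/2 → posterior Inverse-Gamma(23/4, 605/8)
obs 7: x=-1/2 → posterior Inverse-Gamma(25/4, 621/8)
obs 8: x=-1 → posterior Inverse-Gamma(27/4, 323/4)

323/31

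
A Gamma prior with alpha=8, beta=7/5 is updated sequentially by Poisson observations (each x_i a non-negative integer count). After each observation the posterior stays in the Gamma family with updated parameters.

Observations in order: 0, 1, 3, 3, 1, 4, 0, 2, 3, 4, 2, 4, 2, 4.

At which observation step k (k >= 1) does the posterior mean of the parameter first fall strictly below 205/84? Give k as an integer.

obs 1: x=0 → posterior Gamma(8, 12/5)
obs 2: x=1 → posterior Gamma(9, 17/5)
obs 3: x=3 → posterior Gamma(12, 22/5)
obs 4: x=3 → posterior Gamma(15, 27/5)
obs 5: x=1 → posterior Gamma(16, 32/5)
obs 6: x=4 → posterior Gamma(20, 37/5)
obs 7: x=0 → posterior Gamma(20, 42/5)
obs 8: x=2 → posterior Gamma(22, 47/5)
obs 9: x=3 → posterior Gamma(25, 52/5)
obs 10: x=4 → posterior Gamma(29, 57/5)
obs 11: x=2 → posterior Gamma(31, 62/5)
obs 12: x=4 → posterior Gamma(35, 67/5)
obs 13: x=2 → posterior Gamma(37, 72/5)
obs 14: x=4 → posterior Gamma(41, 77/5)

k = 7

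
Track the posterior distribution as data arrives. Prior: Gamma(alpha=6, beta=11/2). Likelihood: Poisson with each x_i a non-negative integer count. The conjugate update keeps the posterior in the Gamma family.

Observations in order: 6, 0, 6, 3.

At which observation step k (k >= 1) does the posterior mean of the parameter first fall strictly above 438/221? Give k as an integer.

k = 3

obs 1: x=6 → posterior Gamma(12, 13/2)
obs 2: x=0 → posterior Gamma(12, 15/2)
obs 3: x=6 → posterior Gamma(18, 17/2)
obs 4: x=3 → posterior Gamma(21, 19/2)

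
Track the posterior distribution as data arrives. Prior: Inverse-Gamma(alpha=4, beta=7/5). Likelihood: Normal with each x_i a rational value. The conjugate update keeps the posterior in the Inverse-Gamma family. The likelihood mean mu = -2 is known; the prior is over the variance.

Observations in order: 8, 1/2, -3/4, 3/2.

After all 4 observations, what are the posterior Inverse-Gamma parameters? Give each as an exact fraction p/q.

alpha=6, beta=9829/160

obs 1: x=8 → posterior Inverse-Gamma(9/2, 257/5)
obs 2: x=1/2 → posterior Inverse-Gamma(5, 2181/40)
obs 3: x=-3/4 → posterior Inverse-Gamma(11/2, 8849/160)
obs 4: x=3/2 → posterior Inverse-Gamma(6, 9829/160)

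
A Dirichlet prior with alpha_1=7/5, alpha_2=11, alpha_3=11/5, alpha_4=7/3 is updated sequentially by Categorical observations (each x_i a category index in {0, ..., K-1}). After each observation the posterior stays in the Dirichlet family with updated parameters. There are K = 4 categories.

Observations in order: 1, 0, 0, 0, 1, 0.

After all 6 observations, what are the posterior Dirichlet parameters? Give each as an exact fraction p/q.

alpha_1=27/5, alpha_2=13, alpha_3=11/5, alpha_4=7/3

obs 1: x=1 → posterior Dirichlet(7/5, 12, 11/5, 7/3)
obs 2: x=0 → posterior Dirichlet(12/5, 12, 11/5, 7/3)
obs 3: x=0 → posterior Dirichlet(17/5, 12, 11/5, 7/3)
obs 4: x=0 → posterior Dirichlet(22/5, 12, 11/5, 7/3)
obs 5: x=1 → posterior Dirichlet(22/5, 13, 11/5, 7/3)
obs 6: x=0 → posterior Dirichlet(27/5, 13, 11/5, 7/3)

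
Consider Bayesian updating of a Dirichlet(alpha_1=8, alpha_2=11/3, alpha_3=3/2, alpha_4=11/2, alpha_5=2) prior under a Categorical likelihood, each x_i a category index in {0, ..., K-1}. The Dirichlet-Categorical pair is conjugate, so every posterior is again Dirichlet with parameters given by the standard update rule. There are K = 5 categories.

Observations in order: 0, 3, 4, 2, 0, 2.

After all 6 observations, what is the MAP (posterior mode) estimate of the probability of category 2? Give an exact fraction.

obs 1: x=0 → posterior Dirichlet(9, 11/3, 3/2, 11/2, 2)
obs 2: x=3 → posterior Dirichlet(9, 11/3, 3/2, 13/2, 2)
obs 3: x=4 → posterior Dirichlet(9, 11/3, 3/2, 13/2, 3)
obs 4: x=2 → posterior Dirichlet(9, 11/3, 5/2, 13/2, 3)
obs 5: x=0 → posterior Dirichlet(10, 11/3, 5/2, 13/2, 3)
obs 6: x=2 → posterior Dirichlet(10, 11/3, 7/2, 13/2, 3)

3/26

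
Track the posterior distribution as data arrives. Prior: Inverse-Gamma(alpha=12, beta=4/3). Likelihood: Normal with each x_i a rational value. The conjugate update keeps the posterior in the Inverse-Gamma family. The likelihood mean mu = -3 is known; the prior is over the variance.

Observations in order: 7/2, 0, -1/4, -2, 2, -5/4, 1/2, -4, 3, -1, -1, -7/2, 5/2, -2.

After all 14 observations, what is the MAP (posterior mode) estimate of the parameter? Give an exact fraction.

4303/960

obs 1: x=7/2 → posterior Inverse-Gamma(25/2, 539/24)
obs 2: x=0 → posterior Inverse-Gamma(13, 647/24)
obs 3: x=-1/4 → posterior Inverse-Gamma(27/2, 2951/96)
obs 4: x=-2 → posterior Inverse-Gamma(14, 2999/96)
obs 5: x=2 → posterior Inverse-Gamma(29/2, 4199/96)
obs 6: x=-5/4 → posterior Inverse-Gamma(15, 2173/48)
obs 7: x=1/2 → posterior Inverse-Gamma(31/2, 2467/48)
obs 8: x=-4 → posterior Inverse-Gamma(16, 2491/48)
obs 9: x=3 → posterior Inverse-Gamma(33/2, 3355/48)
obs 10: x=-1 → posterior Inverse-Gamma(17, 3451/48)
obs 11: x=-1 → posterior Inverse-Gamma(35/2, 3547/48)
obs 12: x=-7/2 → posterior Inverse-Gamma(18, 3553/48)
obs 13: x=5/2 → posterior Inverse-Gamma(37/2, 4279/48)
obs 14: x=-2 → posterior Inverse-Gamma(19, 4303/48)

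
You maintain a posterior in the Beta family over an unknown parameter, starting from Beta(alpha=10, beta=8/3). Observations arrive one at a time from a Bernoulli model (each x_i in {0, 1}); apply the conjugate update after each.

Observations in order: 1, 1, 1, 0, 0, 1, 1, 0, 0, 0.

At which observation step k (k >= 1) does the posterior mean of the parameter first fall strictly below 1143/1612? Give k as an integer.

k = 9

obs 1: x=1 → posterior Beta(11, 8/3)
obs 2: x=1 → posterior Beta(12, 8/3)
obs 3: x=1 → posterior Beta(13, 8/3)
obs 4: x=0 → posterior Beta(13, 11/3)
obs 5: x=0 → posterior Beta(13, 14/3)
obs 6: x=1 → posterior Beta(14, 14/3)
obs 7: x=1 → posterior Beta(15, 14/3)
obs 8: x=0 → posterior Beta(15, 17/3)
obs 9: x=0 → posterior Beta(15, 20/3)
obs 10: x=0 → posterior Beta(15, 23/3)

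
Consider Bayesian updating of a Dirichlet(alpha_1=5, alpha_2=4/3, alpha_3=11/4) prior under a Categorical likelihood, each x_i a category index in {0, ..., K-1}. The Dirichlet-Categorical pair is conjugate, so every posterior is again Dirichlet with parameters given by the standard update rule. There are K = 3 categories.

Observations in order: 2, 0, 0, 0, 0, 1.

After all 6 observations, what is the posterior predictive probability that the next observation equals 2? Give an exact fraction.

45/181

obs 1: x=2 → posterior Dirichlet(5, 4/3, 15/4)
obs 2: x=0 → posterior Dirichlet(6, 4/3, 15/4)
obs 3: x=0 → posterior Dirichlet(7, 4/3, 15/4)
obs 4: x=0 → posterior Dirichlet(8, 4/3, 15/4)
obs 5: x=0 → posterior Dirichlet(9, 4/3, 15/4)
obs 6: x=1 → posterior Dirichlet(9, 7/3, 15/4)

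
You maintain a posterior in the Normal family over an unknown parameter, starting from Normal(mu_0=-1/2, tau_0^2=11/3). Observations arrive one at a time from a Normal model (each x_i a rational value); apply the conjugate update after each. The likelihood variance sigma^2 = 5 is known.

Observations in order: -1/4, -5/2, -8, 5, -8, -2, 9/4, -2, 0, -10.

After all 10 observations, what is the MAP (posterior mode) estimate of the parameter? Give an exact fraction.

-288/125

obs 1: x=-1/4 → posterior Normal(-41/104, 55/26)
obs 2: x=-5/2 → posterior Normal(-151/148, 55/37)
obs 3: x=-8 → posterior Normal(-503/192, 55/48)
obs 4: x=5 → posterior Normal(-283/236, 55/59)
obs 5: x=-8 → posterior Normal(-127/56, 11/14)
obs 6: x=-2 → posterior Normal(-241/108, 55/81)
obs 7: x=9/4 → posterior Normal(-39/23, 55/92)
obs 8: x=-2 → posterior Normal(-178/103, 55/103)
obs 9: x=0 → posterior Normal(-89/57, 55/114)
obs 10: x=-10 → posterior Normal(-288/125, 11/25)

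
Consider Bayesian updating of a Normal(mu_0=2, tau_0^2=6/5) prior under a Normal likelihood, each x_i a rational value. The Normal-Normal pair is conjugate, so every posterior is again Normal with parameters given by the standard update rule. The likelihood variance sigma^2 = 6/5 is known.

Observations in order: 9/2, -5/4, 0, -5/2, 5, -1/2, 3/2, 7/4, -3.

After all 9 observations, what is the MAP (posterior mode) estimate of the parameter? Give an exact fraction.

obs 1: x=9/2 → posterior Normal(13/4, 3/5)
obs 2: x=-5/4 → posterior Normal(7/4, 2/5)
obs 3: x=0 → posterior Normal(21/16, 3/10)
obs 4: x=-5/2 → posterior Normal(11/20, 6/25)
obs 5: x=5 → posterior Normal(31/24, 1/5)
obs 6: x=-1/2 → posterior Normal(29/28, 6/35)
obs 7: x=3/2 → posterior Normal(35/32, 3/20)
obs 8: x=7/4 → posterior Normal(7/6, 2/15)
obs 9: x=-3 → posterior Normal(3/4, 3/25)

3/4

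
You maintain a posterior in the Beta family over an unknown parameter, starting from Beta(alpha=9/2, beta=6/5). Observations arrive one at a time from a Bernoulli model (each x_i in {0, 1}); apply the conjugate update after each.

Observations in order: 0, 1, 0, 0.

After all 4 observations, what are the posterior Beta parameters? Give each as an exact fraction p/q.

obs 1: x=0 → posterior Beta(9/2, 11/5)
obs 2: x=1 → posterior Beta(11/2, 11/5)
obs 3: x=0 → posterior Beta(11/2, 16/5)
obs 4: x=0 → posterior Beta(11/2, 21/5)

alpha=11/2, beta=21/5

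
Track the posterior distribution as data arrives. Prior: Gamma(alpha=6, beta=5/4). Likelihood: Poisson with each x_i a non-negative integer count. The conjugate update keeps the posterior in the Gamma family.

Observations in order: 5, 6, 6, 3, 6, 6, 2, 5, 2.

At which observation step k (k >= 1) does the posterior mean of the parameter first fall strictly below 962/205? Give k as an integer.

obs 1: x=5 → posterior Gamma(11, 9/4)
obs 2: x=6 → posterior Gamma(17, 13/4)
obs 3: x=6 → posterior Gamma(23, 17/4)
obs 4: x=3 → posterior Gamma(26, 21/4)
obs 5: x=6 → posterior Gamma(32, 25/4)
obs 6: x=6 → posterior Gamma(38, 29/4)
obs 7: x=2 → posterior Gamma(40, 33/4)
obs 8: x=5 → posterior Gamma(45, 37/4)
obs 9: x=2 → posterior Gamma(47, 41/4)

k = 9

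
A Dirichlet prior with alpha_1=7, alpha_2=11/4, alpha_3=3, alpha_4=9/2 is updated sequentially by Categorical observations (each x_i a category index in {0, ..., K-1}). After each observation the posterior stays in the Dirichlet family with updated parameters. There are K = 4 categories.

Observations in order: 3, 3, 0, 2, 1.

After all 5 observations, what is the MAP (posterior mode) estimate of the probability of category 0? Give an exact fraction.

obs 1: x=3 → posterior Dirichlet(7, 11/4, 3, 11/2)
obs 2: x=3 → posterior Dirichlet(7, 11/4, 3, 13/2)
obs 3: x=0 → posterior Dirichlet(8, 11/4, 3, 13/2)
obs 4: x=2 → posterior Dirichlet(8, 11/4, 4, 13/2)
obs 5: x=1 → posterior Dirichlet(8, 15/4, 4, 13/2)

28/73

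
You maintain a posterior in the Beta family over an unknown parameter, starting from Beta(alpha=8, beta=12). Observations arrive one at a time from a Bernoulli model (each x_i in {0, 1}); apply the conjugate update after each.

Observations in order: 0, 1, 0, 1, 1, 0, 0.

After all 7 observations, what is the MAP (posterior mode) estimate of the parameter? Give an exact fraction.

2/5

obs 1: x=0 → posterior Beta(8, 13)
obs 2: x=1 → posterior Beta(9, 13)
obs 3: x=0 → posterior Beta(9, 14)
obs 4: x=1 → posterior Beta(10, 14)
obs 5: x=1 → posterior Beta(11, 14)
obs 6: x=0 → posterior Beta(11, 15)
obs 7: x=0 → posterior Beta(11, 16)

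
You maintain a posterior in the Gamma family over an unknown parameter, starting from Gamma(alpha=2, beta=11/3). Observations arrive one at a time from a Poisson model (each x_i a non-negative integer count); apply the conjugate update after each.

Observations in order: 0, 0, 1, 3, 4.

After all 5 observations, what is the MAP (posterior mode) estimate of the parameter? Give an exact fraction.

obs 1: x=0 → posterior Gamma(2, 14/3)
obs 2: x=0 → posterior Gamma(2, 17/3)
obs 3: x=1 → posterior Gamma(3, 20/3)
obs 4: x=3 → posterior Gamma(6, 23/3)
obs 5: x=4 → posterior Gamma(10, 26/3)

27/26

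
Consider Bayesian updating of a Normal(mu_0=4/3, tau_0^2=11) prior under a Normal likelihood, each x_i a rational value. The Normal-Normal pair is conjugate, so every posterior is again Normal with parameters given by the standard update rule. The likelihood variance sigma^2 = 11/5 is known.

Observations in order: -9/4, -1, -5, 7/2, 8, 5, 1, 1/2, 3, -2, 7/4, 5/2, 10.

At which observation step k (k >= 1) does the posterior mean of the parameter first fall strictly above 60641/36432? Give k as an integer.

k = 13

obs 1: x=-9/4 → posterior Normal(-119/72, 11/6)
obs 2: x=-1 → posterior Normal(-179/132, 1)
obs 3: x=-5 → posterior Normal(-479/192, 11/16)
obs 4: x=7/2 → posterior Normal(-269/252, 11/21)
obs 5: x=8 → posterior Normal(211/312, 11/26)
obs 6: x=5 → posterior Normal(511/372, 11/31)
obs 7: x=1 → posterior Normal(571/432, 11/36)
obs 8: x=1/2 → posterior Normal(601/492, 11/41)
obs 9: x=3 → posterior Normal(781/552, 11/46)
obs 10: x=-2 → posterior Normal(661/612, 11/51)
obs 11: x=7/4 → posterior Normal(383/336, 11/56)
obs 12: x=5/2 → posterior Normal(229/183, 11/61)
obs 13: x=10 → posterior Normal(379/198, 1/6)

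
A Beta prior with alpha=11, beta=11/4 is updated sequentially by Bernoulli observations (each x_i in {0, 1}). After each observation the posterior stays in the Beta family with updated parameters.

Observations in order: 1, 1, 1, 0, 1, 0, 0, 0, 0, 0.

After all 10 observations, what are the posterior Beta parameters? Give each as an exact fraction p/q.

alpha=15, beta=35/4

obs 1: x=1 → posterior Beta(12, 11/4)
obs 2: x=1 → posterior Beta(13, 11/4)
obs 3: x=1 → posterior Beta(14, 11/4)
obs 4: x=0 → posterior Beta(14, 15/4)
obs 5: x=1 → posterior Beta(15, 15/4)
obs 6: x=0 → posterior Beta(15, 19/4)
obs 7: x=0 → posterior Beta(15, 23/4)
obs 8: x=0 → posterior Beta(15, 27/4)
obs 9: x=0 → posterior Beta(15, 31/4)
obs 10: x=0 → posterior Beta(15, 35/4)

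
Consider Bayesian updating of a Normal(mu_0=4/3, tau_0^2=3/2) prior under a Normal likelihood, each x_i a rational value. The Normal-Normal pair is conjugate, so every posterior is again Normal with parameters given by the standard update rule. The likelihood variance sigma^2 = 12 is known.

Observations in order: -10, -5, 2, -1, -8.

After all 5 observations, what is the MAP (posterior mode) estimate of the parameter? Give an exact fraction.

-34/39

obs 1: x=-10 → posterior Normal(2/27, 4/3)
obs 2: x=-5 → posterior Normal(-13/30, 6/5)
obs 3: x=2 → posterior Normal(-7/33, 12/11)
obs 4: x=-1 → posterior Normal(-5/18, 1)
obs 5: x=-8 → posterior Normal(-34/39, 12/13)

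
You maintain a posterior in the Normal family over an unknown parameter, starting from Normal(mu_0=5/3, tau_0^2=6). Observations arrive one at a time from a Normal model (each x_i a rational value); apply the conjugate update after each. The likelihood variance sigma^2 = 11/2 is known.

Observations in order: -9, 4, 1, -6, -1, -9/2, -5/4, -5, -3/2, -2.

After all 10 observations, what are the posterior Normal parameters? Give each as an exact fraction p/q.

obs 1: x=-9 → posterior Normal(-269/69, 66/23)
obs 2: x=4 → posterior Normal(-25/21, 66/35)
obs 3: x=1 → posterior Normal(-89/141, 66/47)
obs 4: x=-6 → posterior Normal(-305/177, 66/59)
obs 5: x=-1 → posterior Normal(-341/213, 66/71)
obs 6: x=-9/2 → posterior Normal(-503/249, 66/83)
obs 7: x=-5/4 → posterior Normal(-548/285, 66/95)
obs 8: x=-5 → posterior Normal(-728/321, 66/107)
obs 9: x=-3/2 → posterior Normal(-46/21, 66/119)
obs 10: x=-2 → posterior Normal(-854/393, 66/131)

mu_0=-854/393, tau_0^2=66/131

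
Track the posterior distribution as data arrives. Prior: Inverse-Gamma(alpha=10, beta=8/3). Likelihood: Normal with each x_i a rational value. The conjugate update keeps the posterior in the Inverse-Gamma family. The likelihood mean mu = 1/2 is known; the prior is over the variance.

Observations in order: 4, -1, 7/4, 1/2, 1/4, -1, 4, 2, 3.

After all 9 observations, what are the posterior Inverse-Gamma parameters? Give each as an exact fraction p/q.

obs 1: x=4 → posterior Inverse-Gamma(21/2, 211/24)
obs 2: x=-1 → posterior Inverse-Gamma(11, 119/12)
obs 3: x=7/4 → posterior Inverse-Gamma(23/2, 1027/96)
obs 4: x=1/2 → posterior Inverse-Gamma(12, 1027/96)
obs 5: x=1/4 → posterior Inverse-Gamma(25/2, 515/48)
obs 6: x=-1 → posterior Inverse-Gamma(13, 569/48)
obs 7: x=4 → posterior Inverse-Gamma(27/2, 863/48)
obs 8: x=2 → posterior Inverse-Gamma(14, 917/48)
obs 9: x=3 → posterior Inverse-Gamma(29/2, 1067/48)

alpha=29/2, beta=1067/48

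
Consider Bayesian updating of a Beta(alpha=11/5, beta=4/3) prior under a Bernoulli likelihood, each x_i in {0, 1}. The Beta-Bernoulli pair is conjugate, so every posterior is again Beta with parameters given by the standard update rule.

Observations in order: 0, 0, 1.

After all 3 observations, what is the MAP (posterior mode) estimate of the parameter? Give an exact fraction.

obs 1: x=0 → posterior Beta(11/5, 7/3)
obs 2: x=0 → posterior Beta(11/5, 10/3)
obs 3: x=1 → posterior Beta(16/5, 10/3)

33/68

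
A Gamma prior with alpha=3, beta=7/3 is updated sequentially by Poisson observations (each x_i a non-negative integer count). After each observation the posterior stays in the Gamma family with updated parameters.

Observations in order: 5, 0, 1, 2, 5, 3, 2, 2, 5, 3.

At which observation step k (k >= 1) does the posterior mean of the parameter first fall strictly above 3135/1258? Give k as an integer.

k = 10

obs 1: x=5 → posterior Gamma(8, 10/3)
obs 2: x=0 → posterior Gamma(8, 13/3)
obs 3: x=1 → posterior Gamma(9, 16/3)
obs 4: x=2 → posterior Gamma(11, 19/3)
obs 5: x=5 → posterior Gamma(16, 22/3)
obs 6: x=3 → posterior Gamma(19, 25/3)
obs 7: x=2 → posterior Gamma(21, 28/3)
obs 8: x=2 → posterior Gamma(23, 31/3)
obs 9: x=5 → posterior Gamma(28, 34/3)
obs 10: x=3 → posterior Gamma(31, 37/3)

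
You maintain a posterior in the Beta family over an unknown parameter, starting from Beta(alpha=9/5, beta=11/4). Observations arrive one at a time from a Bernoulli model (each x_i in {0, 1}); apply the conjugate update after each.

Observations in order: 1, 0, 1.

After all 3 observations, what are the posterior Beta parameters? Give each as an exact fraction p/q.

obs 1: x=1 → posterior Beta(14/5, 11/4)
obs 2: x=0 → posterior Beta(14/5, 15/4)
obs 3: x=1 → posterior Beta(19/5, 15/4)

alpha=19/5, beta=15/4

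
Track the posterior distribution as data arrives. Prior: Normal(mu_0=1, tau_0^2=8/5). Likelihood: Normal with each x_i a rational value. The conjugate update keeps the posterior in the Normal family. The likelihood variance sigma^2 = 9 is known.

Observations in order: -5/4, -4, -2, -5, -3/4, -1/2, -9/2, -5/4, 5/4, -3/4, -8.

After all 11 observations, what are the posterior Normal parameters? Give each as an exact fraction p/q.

mu_0=-169/133, tau_0^2=72/133

obs 1: x=-5/4 → posterior Normal(35/53, 72/53)
obs 2: x=-4 → posterior Normal(3/61, 72/61)
obs 3: x=-2 → posterior Normal(-13/69, 24/23)
obs 4: x=-5 → posterior Normal(-53/77, 72/77)
obs 5: x=-3/4 → posterior Normal(-59/85, 72/85)
obs 6: x=-1/2 → posterior Normal(-21/31, 24/31)
obs 7: x=-9/2 → posterior Normal(-99/101, 72/101)
obs 8: x=-5/4 → posterior Normal(-1, 72/109)
obs 9: x=5/4 → posterior Normal(-11/13, 8/13)
obs 10: x=-3/4 → posterior Normal(-21/25, 72/125)
obs 11: x=-8 → posterior Normal(-169/133, 72/133)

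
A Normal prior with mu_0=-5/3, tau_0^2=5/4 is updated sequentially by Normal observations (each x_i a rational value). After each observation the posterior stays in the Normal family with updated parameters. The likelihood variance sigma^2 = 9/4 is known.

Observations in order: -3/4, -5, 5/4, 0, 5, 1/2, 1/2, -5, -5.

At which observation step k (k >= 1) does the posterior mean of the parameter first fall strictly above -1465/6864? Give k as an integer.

obs 1: x=-3/4 → posterior Normal(-75/56, 45/56)
obs 2: x=-5 → posterior Normal(-175/76, 45/76)
obs 3: x=5/4 → posterior Normal(-25/16, 15/32)
obs 4: x=0 → posterior Normal(-75/58, 45/116)
obs 5: x=5 → posterior Normal(-25/68, 45/136)
obs 6: x=1/2 → posterior Normal(-10/39, 15/52)
obs 7: x=1/2 → posterior Normal(-15/88, 45/176)
obs 8: x=-5 → posterior Normal(-65/98, 45/196)
obs 9: x=-5 → posterior Normal(-115/108, 5/24)

k = 7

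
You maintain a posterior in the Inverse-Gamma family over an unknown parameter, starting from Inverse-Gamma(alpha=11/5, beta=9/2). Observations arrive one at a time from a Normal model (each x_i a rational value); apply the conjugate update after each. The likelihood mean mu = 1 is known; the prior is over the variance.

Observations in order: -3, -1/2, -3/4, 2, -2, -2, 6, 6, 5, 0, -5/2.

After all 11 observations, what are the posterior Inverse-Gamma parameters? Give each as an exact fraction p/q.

obs 1: x=-3 → posterior Inverse-Gamma(27/10, 25/2)
obs 2: x=-1/2 → posterior Inverse-Gamma(16/5, 109/8)
obs 3: x=-3/4 → posterior Inverse-Gamma(37/10, 485/32)
obs 4: x=2 → posterior Inverse-Gamma(21/5, 501/32)
obs 5: x=-2 → posterior Inverse-Gamma(47/10, 645/32)
obs 6: x=-2 → posterior Inverse-Gamma(26/5, 789/32)
obs 7: x=6 → posterior Inverse-Gamma(57/10, 1189/32)
obs 8: x=6 → posterior Inverse-Gamma(31/5, 1589/32)
obs 9: x=5 → posterior Inverse-Gamma(67/10, 1845/32)
obs 10: x=0 → posterior Inverse-Gamma(36/5, 1861/32)
obs 11: x=-5/2 → posterior Inverse-Gamma(77/10, 2057/32)

alpha=77/10, beta=2057/32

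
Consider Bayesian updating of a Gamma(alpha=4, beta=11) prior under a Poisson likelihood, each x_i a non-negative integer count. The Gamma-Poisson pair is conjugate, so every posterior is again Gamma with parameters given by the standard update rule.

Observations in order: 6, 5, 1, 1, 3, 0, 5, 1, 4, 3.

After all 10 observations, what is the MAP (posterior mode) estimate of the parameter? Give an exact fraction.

obs 1: x=6 → posterior Gamma(10, 12)
obs 2: x=5 → posterior Gamma(15, 13)
obs 3: x=1 → posterior Gamma(16, 14)
obs 4: x=1 → posterior Gamma(17, 15)
obs 5: x=3 → posterior Gamma(20, 16)
obs 6: x=0 → posterior Gamma(20, 17)
obs 7: x=5 → posterior Gamma(25, 18)
obs 8: x=1 → posterior Gamma(26, 19)
obs 9: x=4 → posterior Gamma(30, 20)
obs 10: x=3 → posterior Gamma(33, 21)

32/21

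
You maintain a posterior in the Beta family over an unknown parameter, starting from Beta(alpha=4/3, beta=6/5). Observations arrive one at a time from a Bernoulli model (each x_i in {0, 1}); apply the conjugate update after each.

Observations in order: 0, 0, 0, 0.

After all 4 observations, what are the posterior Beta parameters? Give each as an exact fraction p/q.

alpha=4/3, beta=26/5

obs 1: x=0 → posterior Beta(4/3, 11/5)
obs 2: x=0 → posterior Beta(4/3, 16/5)
obs 3: x=0 → posterior Beta(4/3, 21/5)
obs 4: x=0 → posterior Beta(4/3, 26/5)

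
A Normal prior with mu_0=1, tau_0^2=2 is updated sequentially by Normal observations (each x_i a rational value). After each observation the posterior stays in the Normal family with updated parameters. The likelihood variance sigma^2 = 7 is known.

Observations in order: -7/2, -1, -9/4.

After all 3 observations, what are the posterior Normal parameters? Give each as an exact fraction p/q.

obs 1: x=-7/2 → posterior Normal(0, 14/9)
obs 2: x=-1 → posterior Normal(-2/11, 14/11)
obs 3: x=-9/4 → posterior Normal(-1/2, 14/13)

mu_0=-1/2, tau_0^2=14/13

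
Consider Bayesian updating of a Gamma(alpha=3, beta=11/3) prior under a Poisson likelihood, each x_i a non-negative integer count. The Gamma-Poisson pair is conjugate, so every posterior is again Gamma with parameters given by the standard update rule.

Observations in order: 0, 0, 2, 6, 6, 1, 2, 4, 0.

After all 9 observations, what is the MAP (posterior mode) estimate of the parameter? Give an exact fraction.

obs 1: x=0 → posterior Gamma(3, 14/3)
obs 2: x=0 → posterior Gamma(3, 17/3)
obs 3: x=2 → posterior Gamma(5, 20/3)
obs 4: x=6 → posterior Gamma(11, 23/3)
obs 5: x=6 → posterior Gamma(17, 26/3)
obs 6: x=1 → posterior Gamma(18, 29/3)
obs 7: x=2 → posterior Gamma(20, 32/3)
obs 8: x=4 → posterior Gamma(24, 35/3)
obs 9: x=0 → posterior Gamma(24, 38/3)

69/38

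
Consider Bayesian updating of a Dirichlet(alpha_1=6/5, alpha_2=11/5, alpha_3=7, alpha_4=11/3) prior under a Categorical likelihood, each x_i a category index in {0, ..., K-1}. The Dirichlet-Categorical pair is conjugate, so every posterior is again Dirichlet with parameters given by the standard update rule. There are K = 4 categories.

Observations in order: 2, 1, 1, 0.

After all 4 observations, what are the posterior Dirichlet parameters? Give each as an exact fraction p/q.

alpha_1=11/5, alpha_2=21/5, alpha_3=8, alpha_4=11/3

obs 1: x=2 → posterior Dirichlet(6/5, 11/5, 8, 11/3)
obs 2: x=1 → posterior Dirichlet(6/5, 16/5, 8, 11/3)
obs 3: x=1 → posterior Dirichlet(6/5, 21/5, 8, 11/3)
obs 4: x=0 → posterior Dirichlet(11/5, 21/5, 8, 11/3)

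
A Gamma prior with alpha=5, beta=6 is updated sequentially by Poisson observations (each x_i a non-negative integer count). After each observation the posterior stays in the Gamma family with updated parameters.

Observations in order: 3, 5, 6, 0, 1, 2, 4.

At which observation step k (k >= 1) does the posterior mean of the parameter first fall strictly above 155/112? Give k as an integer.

k = 2

obs 1: x=3 → posterior Gamma(8, 7)
obs 2: x=5 → posterior Gamma(13, 8)
obs 3: x=6 → posterior Gamma(19, 9)
obs 4: x=0 → posterior Gamma(19, 10)
obs 5: x=1 → posterior Gamma(20, 11)
obs 6: x=2 → posterior Gamma(22, 12)
obs 7: x=4 → posterior Gamma(26, 13)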